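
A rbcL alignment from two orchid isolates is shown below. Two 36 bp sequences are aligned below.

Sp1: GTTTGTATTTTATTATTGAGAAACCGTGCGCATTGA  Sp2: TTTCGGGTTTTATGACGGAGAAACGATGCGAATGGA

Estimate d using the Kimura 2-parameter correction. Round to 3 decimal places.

0.393

Of 36 sites, 4 differences are transitions and 7 are transversions, so P = 4/36 ≈ 0.111111 and Q = 7/36 ≈ 0.194444.
Under the Kimura two-parameter model, d = −½ ln(1 − 2P − Q) − ¼ ln(1 − 2Q).
1 − 2P − Q = 0.583334, giving −½ ln(0.583334) = 0.269498.
1 − 2Q = 0.611112, giving −¼ ln(0.611112) = 0.123119.
d = 0.269498 + 0.123119 = 0.392617.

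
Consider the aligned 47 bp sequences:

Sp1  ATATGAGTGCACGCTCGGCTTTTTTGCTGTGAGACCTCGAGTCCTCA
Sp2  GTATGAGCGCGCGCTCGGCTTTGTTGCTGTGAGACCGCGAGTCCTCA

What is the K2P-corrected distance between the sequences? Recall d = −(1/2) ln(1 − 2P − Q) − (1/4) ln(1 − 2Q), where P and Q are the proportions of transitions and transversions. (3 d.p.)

0.116

Of 47 sites, 3 differences are transitions and 2 are transversions, so P = 3/47 ≈ 0.06383 and Q = 2/47 ≈ 0.042553.
Under the Kimura two-parameter model, d = −½ ln(1 − 2P − Q) − ¼ ln(1 − 2Q).
1 − 2P − Q = 0.829787, giving −½ ln(0.829787) = 0.093293.
1 − 2Q = 0.914894, giving −¼ ln(0.914894) = 0.022237.
d = 0.093293 + 0.022237 = 0.115530.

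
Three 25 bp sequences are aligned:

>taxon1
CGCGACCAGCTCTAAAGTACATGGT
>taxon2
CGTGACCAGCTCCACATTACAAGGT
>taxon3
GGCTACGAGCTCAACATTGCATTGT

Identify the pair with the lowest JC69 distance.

taxon1 and taxon2

taxon1–taxon2: 5/25 differ, p = 0.200, d = 0.233.
taxon1–taxon3: 8/25 differ, p = 0.320, d = 0.417.
taxon2–taxon3: 8/25 differ, p = 0.320, d = 0.417.
The smallest distance is between taxon1 and taxon2.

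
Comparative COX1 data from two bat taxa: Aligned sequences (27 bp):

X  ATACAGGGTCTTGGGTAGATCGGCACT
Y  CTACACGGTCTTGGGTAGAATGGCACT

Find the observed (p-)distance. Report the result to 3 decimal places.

0.148

The sequences differ at 4 of 27 positions (sites 1, 6, 20, 21).
p = 4/27 = 0.148148… ≈ 0.148 (to 3 d.p.).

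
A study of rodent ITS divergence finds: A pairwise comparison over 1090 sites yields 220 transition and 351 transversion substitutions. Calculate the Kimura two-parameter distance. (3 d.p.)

0.905

P = 220/1090 ≈ 0.201835 and Q = 351/1090 ≈ 0.322018.
Under the Kimura two-parameter model, d = −½ ln(1 − 2P − Q) − ¼ ln(1 − 2Q).
1 − 2P − Q = 0.274312, giving −½ ln(0.274312) = 0.646745.
1 − 2Q = 0.355964, giving −¼ ln(0.355964) = 0.258231.
d = 0.646745 + 0.258231 = 0.904976.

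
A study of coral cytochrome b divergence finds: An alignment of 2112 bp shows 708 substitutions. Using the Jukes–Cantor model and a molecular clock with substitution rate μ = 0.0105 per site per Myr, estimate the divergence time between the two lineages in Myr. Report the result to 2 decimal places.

p = 708/2112 ≈ 0.335227.
d = −(3/4) ln(1 − 4p/3) = −0.75 ln(1 − 0.446969) = −0.75 ln(0.553031)
  = −0.75 × (-0.592341) = 0.444256 substitutions/site.
Under a molecular clock d = 2μt, so t = d/(2μ) = 0.444256 / (2 × 0.0105) = 21.16 Myr.

21.16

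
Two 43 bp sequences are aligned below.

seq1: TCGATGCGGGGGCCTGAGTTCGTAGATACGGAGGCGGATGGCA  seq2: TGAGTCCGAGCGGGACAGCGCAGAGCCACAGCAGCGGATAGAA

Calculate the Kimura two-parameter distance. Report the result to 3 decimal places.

Of 43 sites, 9 differences are transitions and 12 are transversions, so P = 9/43 ≈ 0.209302 and Q = 12/43 ≈ 0.27907.
Under the Kimura two-parameter model, d = −½ ln(1 − 2P − Q) − ¼ ln(1 − 2Q).
1 − 2P − Q = 0.302326, giving −½ ln(0.302326) = 0.598125.
1 − 2Q = 0.44186, giving −¼ ln(0.44186) = 0.204191.
d = 0.598125 + 0.204191 = 0.802316.

0.802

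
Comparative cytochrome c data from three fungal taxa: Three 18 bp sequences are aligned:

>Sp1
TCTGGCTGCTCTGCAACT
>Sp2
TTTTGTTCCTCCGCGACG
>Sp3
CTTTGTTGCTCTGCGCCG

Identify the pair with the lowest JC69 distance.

Sp2 and Sp3

Sp1–Sp2: 7/18 differ, p = 0.389, d = 0.548.
Sp1–Sp3: 7/18 differ, p = 0.389, d = 0.548.
Sp2–Sp3: 4/18 differ, p = 0.222, d = 0.264.
The smallest distance is between Sp2 and Sp3.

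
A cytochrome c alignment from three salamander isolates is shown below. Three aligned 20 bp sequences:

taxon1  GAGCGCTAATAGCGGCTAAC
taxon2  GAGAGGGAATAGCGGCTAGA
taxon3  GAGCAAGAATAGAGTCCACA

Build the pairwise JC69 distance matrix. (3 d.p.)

d(taxon1,taxon2) = 0.304, d(taxon1,taxon3) = 0.572, d(taxon2,taxon3) = 0.471

taxon1–taxon2: 5/20 sites differ → p = 0.25, d = −0.75 ln(1 − 0.333333) = 0.304098 ≈ 0.304.
taxon1–taxon3: 8/20 sites differ → p = 0.4, d = −0.75 ln(1 − 0.533333) = 0.571605 ≈ 0.572.
taxon2–taxon3: 7/20 sites differ → p = 0.35, d = −0.75 ln(1 − 0.466667) = 0.471457 ≈ 0.471.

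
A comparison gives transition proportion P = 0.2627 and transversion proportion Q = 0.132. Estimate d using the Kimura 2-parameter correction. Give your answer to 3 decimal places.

0.612

Under the Kimura two-parameter model, d = −½ ln(1 − 2P − Q) − ¼ ln(1 − 2Q).
1 − 2P − Q = 0.3426, giving −½ ln(0.3426) = 0.535596.
1 − 2Q = 0.736, giving −¼ ln(0.736) = 0.076631.
d = 0.535596 + 0.076631 = 0.612227.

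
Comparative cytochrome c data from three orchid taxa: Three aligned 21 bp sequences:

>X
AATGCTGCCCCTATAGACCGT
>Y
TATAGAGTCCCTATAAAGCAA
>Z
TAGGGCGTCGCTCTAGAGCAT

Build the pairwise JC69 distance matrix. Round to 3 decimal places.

d(X,Y) = 0.635, d(X,Z) = 0.635, d(Y,Z) = 0.441

X–Y: 9/21 sites differ → p ≈ 0.428571, d = −0.75 ln(1 − 0.571428) = 0.635472 ≈ 0.635.
X–Z: 9/21 sites differ → p ≈ 0.428571, d = −0.75 ln(1 − 0.571428) = 0.635472 ≈ 0.635.
Y–Z: 7/21 sites differ → p ≈ 0.333333, d = −0.75 ln(1 − 0.444444) = 0.440839 ≈ 0.441.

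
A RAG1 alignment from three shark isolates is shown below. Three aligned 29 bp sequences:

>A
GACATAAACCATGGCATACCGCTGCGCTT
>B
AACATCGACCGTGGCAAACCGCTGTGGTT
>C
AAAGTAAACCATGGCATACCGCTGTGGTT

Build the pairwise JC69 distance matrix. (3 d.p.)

A–B: 7/29 sites differ → p ≈ 0.241379, d = −0.75 ln(1 − 0.321839) = 0.291278 ≈ 0.291.
A–C: 5/29 sites differ → p ≈ 0.172414, d = −0.75 ln(1 − 0.229885) = 0.195912 ≈ 0.196.
B–C: 6/29 sites differ → p ≈ 0.206897, d = −0.75 ln(1 − 0.275863) = 0.242081 ≈ 0.242.

d(A,B) = 0.291, d(A,C) = 0.196, d(B,C) = 0.242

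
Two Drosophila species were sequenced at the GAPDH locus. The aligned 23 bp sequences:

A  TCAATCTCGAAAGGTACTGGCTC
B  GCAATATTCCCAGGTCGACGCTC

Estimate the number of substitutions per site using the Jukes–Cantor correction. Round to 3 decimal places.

0.650

The sequences differ at 10 of 23 sites (1, 6, 8, 9, 10, 11, 16, 17, 18, 19), so p = 10/23 ≈ 0.434783.
d = −(3/4) ln(1 − 4p/3) = −0.75 ln(1 − 0.579711) = −0.75 ln(0.420289)
  = −0.75 × (-0.866813) = 0.650110 substitutions/site.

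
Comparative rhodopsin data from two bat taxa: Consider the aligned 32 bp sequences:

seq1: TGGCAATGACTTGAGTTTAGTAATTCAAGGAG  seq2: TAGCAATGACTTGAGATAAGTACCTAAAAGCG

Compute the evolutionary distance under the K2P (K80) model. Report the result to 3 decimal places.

0.304

Of 32 sites, 3 differences are transitions and 5 are transversions, so P = 3/32 = 0.09375 and Q = 5/32 = 0.15625.
Under the Kimura two-parameter model, d = −½ ln(1 − 2P − Q) − ¼ ln(1 − 2Q).
1 − 2P − Q = 0.65625, giving −½ ln(0.65625) = 0.210607.
1 − 2Q = 0.6875, giving −¼ ln(0.6875) = 0.093673.
d = 0.210607 + 0.093673 = 0.304280.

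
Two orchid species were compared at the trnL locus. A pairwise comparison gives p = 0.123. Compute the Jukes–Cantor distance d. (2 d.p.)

d = −(3/4) ln(1 − 4p/3) = −0.75 ln(1 − 0.164) = −0.75 ln(0.836)
  = −0.75 × (-0.179127) = 0.134345 substitutions/site.

0.13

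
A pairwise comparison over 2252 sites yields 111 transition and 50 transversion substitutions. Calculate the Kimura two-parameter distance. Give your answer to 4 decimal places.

0.0757

P = 111/2252 ≈ 0.04929 and Q = 50/2252 ≈ 0.022202.
Under the Kimura two-parameter model, d = −½ ln(1 − 2P − Q) − ¼ ln(1 − 2Q).
1 − 2P − Q = 0.879218, giving −½ ln(0.879218) = 0.064361.
1 − 2Q = 0.955596, giving −¼ ln(0.955596) = 0.011355.
d = 0.064361 + 0.011355 = 0.075716.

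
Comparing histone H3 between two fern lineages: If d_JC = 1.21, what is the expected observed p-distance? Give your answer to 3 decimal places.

0.601

p = (3/4)(1 − e^(−4d/3)) = 0.75 × (1 − e^(-1.613333)) = 0.75 × (1 − 0.199222) = 0.600584.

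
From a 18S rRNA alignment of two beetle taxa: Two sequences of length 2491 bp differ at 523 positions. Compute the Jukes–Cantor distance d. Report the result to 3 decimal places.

0.246

p = 523/2491 ≈ 0.209956.
d = −(3/4) ln(1 − 4p/3) = −0.75 ln(1 − 0.279941) = −0.75 ln(0.720059)
  = −0.75 × (-0.328422) = 0.246317 substitutions/site.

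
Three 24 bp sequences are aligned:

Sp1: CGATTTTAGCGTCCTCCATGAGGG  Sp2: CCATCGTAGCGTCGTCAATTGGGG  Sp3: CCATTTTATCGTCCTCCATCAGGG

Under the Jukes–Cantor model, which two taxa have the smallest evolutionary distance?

Sp1 and Sp3

Sp1–Sp2: 7/24 differ, p = 0.292, d = 0.369.
Sp1–Sp3: 3/24 differ, p = 0.125, d = 0.137.
Sp2–Sp3: 7/24 differ, p = 0.292, d = 0.369.
The smallest distance is between Sp1 and Sp3.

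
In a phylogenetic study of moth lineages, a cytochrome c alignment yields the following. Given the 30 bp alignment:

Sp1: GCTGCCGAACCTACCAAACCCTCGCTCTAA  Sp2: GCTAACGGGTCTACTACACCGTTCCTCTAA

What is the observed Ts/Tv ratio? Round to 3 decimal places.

Transitions are A↔G and C↔T; transversions are all other mismatches.
Transitions: 6. Transversions: 4.
R = 6/4 = 1.500.

1.500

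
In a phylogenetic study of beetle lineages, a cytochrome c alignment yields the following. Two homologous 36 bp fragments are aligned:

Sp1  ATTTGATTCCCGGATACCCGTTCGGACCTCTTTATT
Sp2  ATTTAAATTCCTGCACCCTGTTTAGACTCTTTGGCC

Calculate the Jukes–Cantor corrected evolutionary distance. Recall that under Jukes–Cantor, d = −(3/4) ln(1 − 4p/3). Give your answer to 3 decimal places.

0.745

The sequences differ at 17 of 36 sites, so p = 17/36 ≈ 0.472222.
d = −(3/4) ln(1 − 4p/3) = −0.75 ln(1 − 0.629629) = −0.75 ln(0.370371)
  = −0.75 × (-0.993250) = 0.744938 substitutions/site.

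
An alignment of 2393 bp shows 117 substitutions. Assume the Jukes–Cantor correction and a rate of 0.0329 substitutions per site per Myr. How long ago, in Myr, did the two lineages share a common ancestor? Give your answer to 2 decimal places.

p = 117/2393 ≈ 0.048893.
d = −(3/4) ln(1 − 4p/3) = −0.75 ln(1 − 0.065191) = −0.75 ln(0.934809)
  = −0.75 × (-0.067413) = 0.050560 substitutions/site.
Under a molecular clock d = 2μt, so t = d/(2μ) = 0.050560 / (2 × 0.0329) = 0.77 Myr.

0.77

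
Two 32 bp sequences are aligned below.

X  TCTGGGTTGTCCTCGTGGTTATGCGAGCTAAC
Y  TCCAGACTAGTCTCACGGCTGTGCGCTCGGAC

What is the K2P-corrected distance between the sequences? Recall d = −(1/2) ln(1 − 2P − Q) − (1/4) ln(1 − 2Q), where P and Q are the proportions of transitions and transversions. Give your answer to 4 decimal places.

Of 32 sites, 11 differences are transitions and 4 are transversions, so P = 11/32 = 0.34375 and Q = 4/32 = 0.125.
Under the Kimura two-parameter model, d = −½ ln(1 − 2P − Q) − ¼ ln(1 − 2Q).
1 − 2P − Q = 0.1875, giving −½ ln(0.1875) = 0.836988.
1 − 2Q = 0.75, giving −¼ ln(0.75) = 0.071921.
d = 0.836988 + 0.071921 = 0.908909.

0.9089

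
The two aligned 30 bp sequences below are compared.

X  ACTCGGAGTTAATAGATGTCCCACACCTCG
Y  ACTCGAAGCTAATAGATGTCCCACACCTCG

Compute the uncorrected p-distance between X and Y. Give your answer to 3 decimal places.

The sequences differ at 2 of 30 positions (sites 6, 9).
p = 2/30 = 0.066666… ≈ 0.067 (to 3 d.p.).

0.067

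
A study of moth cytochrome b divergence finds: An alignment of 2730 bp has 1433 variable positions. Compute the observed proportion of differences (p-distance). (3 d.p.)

0.525

p = 1433/2730 = 0.524908… ≈ 0.525 (to 3 d.p.).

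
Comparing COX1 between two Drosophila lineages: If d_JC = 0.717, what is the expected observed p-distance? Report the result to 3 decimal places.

p = (3/4)(1 − e^(−4d/3)) = 0.75 × (1 − e^(-0.956)) = 0.75 × (1 − 0.384428) = 0.461679.

0.462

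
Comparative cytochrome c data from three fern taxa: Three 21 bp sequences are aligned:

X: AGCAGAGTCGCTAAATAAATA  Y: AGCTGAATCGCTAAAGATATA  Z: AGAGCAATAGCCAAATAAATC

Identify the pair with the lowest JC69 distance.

X–Y: 4/21 differ, p = 0.190, d = 0.220.
X–Z: 7/21 differ, p = 0.333, d = 0.441.
Y–Z: 8/21 differ, p = 0.381, d = 0.532.
The smallest distance is between X and Y.

X and Y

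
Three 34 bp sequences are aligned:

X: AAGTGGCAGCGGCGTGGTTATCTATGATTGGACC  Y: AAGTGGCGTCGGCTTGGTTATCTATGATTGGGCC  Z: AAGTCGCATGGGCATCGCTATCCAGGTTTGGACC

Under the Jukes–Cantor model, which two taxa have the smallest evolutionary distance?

X and Y

X–Y: 4/34 differ, p = 0.118, d = 0.128.
X–Z: 9/34 differ, p = 0.265, d = 0.326.
Y–Z: 10/34 differ, p = 0.294, d = 0.373.
The smallest distance is between X and Y.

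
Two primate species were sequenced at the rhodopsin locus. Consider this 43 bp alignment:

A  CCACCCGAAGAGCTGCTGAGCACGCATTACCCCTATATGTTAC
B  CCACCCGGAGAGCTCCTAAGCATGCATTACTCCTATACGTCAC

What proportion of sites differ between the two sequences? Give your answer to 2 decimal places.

The sequences differ at 7 of 43 positions (sites 8, 15, 18, 23, 31, 38, 41).
p = 7/43 = 0.162790… ≈ 0.16 (to 2 d.p.).

0.16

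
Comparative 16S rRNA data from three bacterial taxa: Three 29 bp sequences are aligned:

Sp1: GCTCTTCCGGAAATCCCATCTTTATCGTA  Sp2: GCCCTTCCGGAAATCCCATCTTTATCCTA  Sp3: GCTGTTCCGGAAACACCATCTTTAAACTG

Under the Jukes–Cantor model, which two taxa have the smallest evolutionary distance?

Sp1 and Sp2

Sp1–Sp2: 2/29 differ, p = 0.069, d = 0.072.
Sp1–Sp3: 7/29 differ, p = 0.241, d = 0.291.
Sp2–Sp3: 7/29 differ, p = 0.241, d = 0.291.
The smallest distance is between Sp1 and Sp2.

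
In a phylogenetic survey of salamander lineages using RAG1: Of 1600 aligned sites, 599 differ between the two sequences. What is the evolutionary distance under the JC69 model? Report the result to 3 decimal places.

0.519

p = 599/1600 = 0.374375.
d = −(3/4) ln(1 − 4p/3) = −0.75 ln(1 − 0.499167) = −0.75 ln(0.500833)
  = −0.75 × (-0.691483) = 0.518612 substitutions/site.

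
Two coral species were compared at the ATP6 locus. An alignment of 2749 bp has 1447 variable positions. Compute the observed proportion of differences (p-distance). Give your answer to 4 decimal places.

0.5264

p = 1447/2749 = 0.526373… ≈ 0.5264 (to 4 d.p.).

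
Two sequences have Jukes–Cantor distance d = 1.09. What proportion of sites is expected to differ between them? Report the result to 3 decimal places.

0.575

p = (3/4)(1 − e^(−4d/3)) = 0.75 × (1 − e^(-1.453333)) = 0.75 × (1 − 0.233790) = 0.574658.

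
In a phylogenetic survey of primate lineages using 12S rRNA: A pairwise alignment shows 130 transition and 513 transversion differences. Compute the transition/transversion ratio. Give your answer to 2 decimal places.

0.25

R = 130/513 = 0.253411… ≈ 0.25 (to 2 d.p.).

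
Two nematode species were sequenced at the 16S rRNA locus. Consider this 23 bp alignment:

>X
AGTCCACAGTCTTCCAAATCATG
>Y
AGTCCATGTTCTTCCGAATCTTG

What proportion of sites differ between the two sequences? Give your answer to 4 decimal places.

The sequences differ at 5 of 23 positions (sites 7, 8, 9, 16, 21).
p = 5/23 = 0.217391… ≈ 0.2174 (to 4 d.p.).

0.2174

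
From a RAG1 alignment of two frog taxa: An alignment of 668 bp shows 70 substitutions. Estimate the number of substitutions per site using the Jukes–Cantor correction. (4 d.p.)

p = 70/668 ≈ 0.10479.
d = −(3/4) ln(1 − 4p/3) = −0.75 ln(1 − 0.13972) = −0.75 ln(0.86028)
  = −0.75 × (-0.150497) = 0.112873 substitutions/site.

0.1129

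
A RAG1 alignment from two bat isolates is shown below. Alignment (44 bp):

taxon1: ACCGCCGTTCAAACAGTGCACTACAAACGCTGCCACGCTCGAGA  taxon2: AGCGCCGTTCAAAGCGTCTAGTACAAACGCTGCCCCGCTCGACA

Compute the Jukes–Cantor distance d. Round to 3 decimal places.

0.208

The sequences differ at 8 of 44 sites (2, 14, 15, 18, 19, 21, 35, 43), so p = 8/44 ≈ 0.181818.
d = −(3/4) ln(1 − 4p/3) = −0.75 ln(1 − 0.242424) = −0.75 ln(0.757576)
  = −0.75 × (-0.277631) = 0.208223 substitutions/site.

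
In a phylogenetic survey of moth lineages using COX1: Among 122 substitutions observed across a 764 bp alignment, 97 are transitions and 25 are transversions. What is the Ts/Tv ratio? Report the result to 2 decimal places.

R = 97/25 = 3.88.

3.88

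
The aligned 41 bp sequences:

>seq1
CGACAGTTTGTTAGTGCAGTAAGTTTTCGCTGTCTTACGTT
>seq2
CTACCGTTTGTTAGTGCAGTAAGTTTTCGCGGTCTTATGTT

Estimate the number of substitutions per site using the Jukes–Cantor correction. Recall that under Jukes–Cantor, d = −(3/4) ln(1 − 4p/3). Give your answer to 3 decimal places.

0.105

The sequences differ at 4 of 41 sites (2, 5, 31, 38), so p = 4/41 ≈ 0.097561.
d = −(3/4) ln(1 − 4p/3) = −0.75 ln(1 − 0.130081) = −0.75 ln(0.869919)
  = −0.75 × (-0.139355) = 0.104516 substitutions/site.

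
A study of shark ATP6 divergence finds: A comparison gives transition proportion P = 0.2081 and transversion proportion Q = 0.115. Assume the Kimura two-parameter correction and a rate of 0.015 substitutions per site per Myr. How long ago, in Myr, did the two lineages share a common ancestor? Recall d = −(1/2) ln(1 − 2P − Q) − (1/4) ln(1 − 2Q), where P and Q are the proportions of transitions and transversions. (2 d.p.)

14.80

Under the Kimura two-parameter model, d = −½ ln(1 − 2P − Q) − ¼ ln(1 − 2Q).
1 − 2P − Q = 0.4688, giving −½ ln(0.4688) = 0.378790.
1 − 2Q = 0.77, giving −¼ ln(0.77) = 0.065341.
d = 0.378790 + 0.065341 = 0.444131.
Under a molecular clock d = 2μt, so t = d/(2μ) = 0.444131 / (2 × 0.015) = 14.80 Myr.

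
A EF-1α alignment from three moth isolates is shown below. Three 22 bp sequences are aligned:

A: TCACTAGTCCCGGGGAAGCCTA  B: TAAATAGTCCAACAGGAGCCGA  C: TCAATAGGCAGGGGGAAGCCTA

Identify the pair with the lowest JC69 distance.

A–B: 8/22 differ, p = 0.364, d = 0.497.
A–C: 4/22 differ, p = 0.182, d = 0.208.
B–C: 9/22 differ, p = 0.409, d = 0.591.
The smallest distance is between A and C.

A and C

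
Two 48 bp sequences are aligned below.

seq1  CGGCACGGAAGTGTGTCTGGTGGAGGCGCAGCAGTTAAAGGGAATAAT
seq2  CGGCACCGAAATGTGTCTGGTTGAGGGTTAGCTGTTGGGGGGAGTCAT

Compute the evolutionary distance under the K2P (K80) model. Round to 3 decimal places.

Of 48 sites, 6 differences are transitions and 6 are transversions, so P = 6/48 = 0.125 and Q = 6/48 = 0.125.
Under the Kimura two-parameter model, d = −½ ln(1 − 2P − Q) − ¼ ln(1 − 2Q).
1 − 2P − Q = 0.625, giving −½ ln(0.625) = 0.235002.
1 − 2Q = 0.75, giving −¼ ln(0.75) = 0.071921.
d = 0.235002 + 0.071921 = 0.306923.

0.307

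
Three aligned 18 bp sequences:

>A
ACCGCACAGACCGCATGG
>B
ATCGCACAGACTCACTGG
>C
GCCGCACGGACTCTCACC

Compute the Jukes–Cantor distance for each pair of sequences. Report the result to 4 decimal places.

A–B: 5/18 sites differ → p ≈ 0.277778, d = −0.75 ln(1 − 0.370371) = 0.346968 ≈ 0.3470.
A–C: 9/18 sites differ → p = 0.5, d = −0.75 ln(1 − 0.666667) = 0.823960 ≈ 0.8240.
B–C: 7/18 sites differ → p ≈ 0.388889, d = −0.75 ln(1 − 0.518519) = 0.548166 ≈ 0.5482.

d(A,B) = 0.3470, d(A,C) = 0.8240, d(B,C) = 0.5482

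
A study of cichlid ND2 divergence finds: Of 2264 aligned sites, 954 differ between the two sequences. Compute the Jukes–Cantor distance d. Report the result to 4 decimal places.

p = 954/2264 ≈ 0.421378.
d = −(3/4) ln(1 − 4p/3) = −0.75 ln(1 − 0.561837) = −0.75 ln(0.438163)
  = −0.75 × (-0.825164) = 0.618873 substitutions/site.

0.6189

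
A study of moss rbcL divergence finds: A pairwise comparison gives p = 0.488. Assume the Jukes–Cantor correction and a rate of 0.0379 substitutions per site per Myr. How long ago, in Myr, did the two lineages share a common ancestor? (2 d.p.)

d = −(3/4) ln(1 − 4p/3) = −0.75 ln(1 − 0.650667) = −0.75 ln(0.349333)
  = −0.75 × (-1.051730) = 0.788798 substitutions/site.
Under a molecular clock d = 2μt, so t = d/(2μ) = 0.788798 / (2 × 0.0379) = 10.41 Myr.

10.41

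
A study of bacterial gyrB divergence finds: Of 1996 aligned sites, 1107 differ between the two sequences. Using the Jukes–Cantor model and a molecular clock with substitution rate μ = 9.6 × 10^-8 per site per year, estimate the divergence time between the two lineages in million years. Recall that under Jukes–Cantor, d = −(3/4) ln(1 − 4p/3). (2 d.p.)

5.25

p = 1107/1996 ≈ 0.554609.
d = −(3/4) ln(1 − 4p/3) = −0.75 ln(1 − 0.739479) = −0.75 ln(0.260521)
  = −0.75 × (-1.345072) = 1.008804 substitutions/site.
Under a molecular clock d = 2μt, so t = d/(2μ) = 1.008804 / (2 × 9.6 × 10^-8) = 5.25 million years.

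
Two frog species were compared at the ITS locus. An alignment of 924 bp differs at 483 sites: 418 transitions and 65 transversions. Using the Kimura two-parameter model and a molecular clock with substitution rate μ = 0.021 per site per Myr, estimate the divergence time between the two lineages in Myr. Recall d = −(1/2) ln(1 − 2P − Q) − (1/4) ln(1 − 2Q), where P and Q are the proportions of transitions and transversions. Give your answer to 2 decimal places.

P = 418/924 ≈ 0.452381 and Q = 65/924 ≈ 0.070346.
Under the Kimura two-parameter model, d = −½ ln(1 − 2P − Q) − ¼ ln(1 − 2Q).
1 − 2P − Q = 0.024892, giving −½ ln(0.024892) = 1.846604.
1 − 2Q = 0.859308, giving −¼ ln(0.859308) = 0.037907.
d = 1.846604 + 0.037907 = 1.884511.
Under a molecular clock d = 2μt, so t = d/(2μ) = 1.884511 / (2 × 0.021) = 44.87 Myr.

44.87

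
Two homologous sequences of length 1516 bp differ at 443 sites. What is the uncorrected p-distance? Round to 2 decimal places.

0.29

p = 443/1516 = 0.292216… ≈ 0.29 (to 2 d.p.).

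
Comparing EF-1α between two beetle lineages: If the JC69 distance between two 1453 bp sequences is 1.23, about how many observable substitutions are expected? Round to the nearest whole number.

878

Invert JC69: p = (3/4)(1 − e^(−4d/3)) = 0.75 × (1 − e^(-1.64)) = 0.75 × (1 − 0.193980) = 0.604515.
Expected differing sites = pL ≈ 0.604515 × 1453 = 878.360295 ≈ 878.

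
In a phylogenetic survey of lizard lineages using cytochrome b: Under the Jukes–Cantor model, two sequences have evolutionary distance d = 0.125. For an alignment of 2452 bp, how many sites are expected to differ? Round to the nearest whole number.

282

Invert JC69: p = (3/4)(1 − e^(−4d/3)) = 0.75 × (1 − e^(-0.166667)) = 0.75 × (1 − 0.846481) = 0.115139.
Expected differing sites = pL ≈ 0.115139 × 2452 = 282.320828 ≈ 282.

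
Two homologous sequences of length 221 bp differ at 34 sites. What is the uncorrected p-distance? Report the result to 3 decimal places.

p = 34/221 = 0.153846… ≈ 0.154 (to 3 d.p.).

0.154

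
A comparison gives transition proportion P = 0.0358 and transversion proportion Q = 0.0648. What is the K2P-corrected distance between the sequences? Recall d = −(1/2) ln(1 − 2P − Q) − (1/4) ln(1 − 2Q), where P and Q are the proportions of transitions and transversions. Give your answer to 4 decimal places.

Under the Kimura two-parameter model, d = −½ ln(1 − 2P − Q) − ¼ ln(1 − 2Q).
1 − 2P − Q = 0.8636, giving −½ ln(0.8636) = 0.073323.
1 − 2Q = 0.8704, giving −¼ ln(0.8704) = 0.034701.
d = 0.073323 + 0.034701 = 0.108024.

0.1080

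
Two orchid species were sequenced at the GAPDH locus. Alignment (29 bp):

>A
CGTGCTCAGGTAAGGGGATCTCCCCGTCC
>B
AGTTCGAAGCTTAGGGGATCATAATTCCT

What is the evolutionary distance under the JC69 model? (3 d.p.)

The sequences differ at 14 of 29 sites, so p = 14/29 ≈ 0.482759.
d = −(3/4) ln(1 − 4p/3) = −0.75 ln(1 − 0.643679) = −0.75 ln(0.356321)
  = −0.75 × (-1.031923) = 0.773942 substitutions/site.

0.774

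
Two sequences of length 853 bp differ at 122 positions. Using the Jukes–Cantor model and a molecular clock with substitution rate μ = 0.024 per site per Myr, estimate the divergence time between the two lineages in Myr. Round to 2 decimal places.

p = 122/853 ≈ 0.143025.
d = −(3/4) ln(1 − 4p/3) = −0.75 ln(1 − 0.1907) = −0.75 ln(0.8093)
  = −0.75 × (-0.211586) = 0.158690 substitutions/site.
Under a molecular clock d = 2μt, so t = d/(2μ) = 0.158690 / (2 × 0.024) = 3.31 Myr.

3.31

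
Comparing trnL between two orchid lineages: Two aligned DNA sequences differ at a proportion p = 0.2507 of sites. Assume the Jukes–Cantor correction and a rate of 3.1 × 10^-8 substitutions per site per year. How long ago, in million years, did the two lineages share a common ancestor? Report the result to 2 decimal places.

d = −(3/4) ln(1 − 4p/3) = −0.75 ln(1 − 0.334267) = −0.75 ln(0.665733)
  = −0.75 × (-0.406867) = 0.305150 substitutions/site.
Under a molecular clock d = 2μt, so t = d/(2μ) = 0.305150 / (2 × 3.1 × 10^-8) = 4.92 million years.

4.92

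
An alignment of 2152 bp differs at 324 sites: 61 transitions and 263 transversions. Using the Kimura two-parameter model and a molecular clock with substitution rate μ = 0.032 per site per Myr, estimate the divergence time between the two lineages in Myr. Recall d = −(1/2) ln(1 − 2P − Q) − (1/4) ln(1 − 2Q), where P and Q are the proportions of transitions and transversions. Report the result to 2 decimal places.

2.63

P = 61/2152 ≈ 0.028346 and Q = 263/2152 ≈ 0.122212.
Under the Kimura two-parameter model, d = −½ ln(1 − 2P − Q) − ¼ ln(1 − 2Q).
1 − 2P − Q = 0.821096, giving −½ ln(0.821096) = 0.098558.
1 − 2Q = 0.755576, giving −¼ ln(0.755576) = 0.070069.
d = 0.098558 + 0.070069 = 0.168627.
Under a molecular clock d = 2μt, so t = d/(2μ) = 0.168627 / (2 × 0.032) = 2.63 Myr.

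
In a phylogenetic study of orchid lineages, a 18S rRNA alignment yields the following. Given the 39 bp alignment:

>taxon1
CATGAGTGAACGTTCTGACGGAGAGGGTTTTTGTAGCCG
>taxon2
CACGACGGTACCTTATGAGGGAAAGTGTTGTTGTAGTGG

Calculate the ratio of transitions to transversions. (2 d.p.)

Transitions are A↔G and C↔T; transversions are all other mismatches.
Transitions: 3. Transversions: 9.
R = 3/9 = 0.333333… ≈ 0.33 (to 2 d.p.).

0.33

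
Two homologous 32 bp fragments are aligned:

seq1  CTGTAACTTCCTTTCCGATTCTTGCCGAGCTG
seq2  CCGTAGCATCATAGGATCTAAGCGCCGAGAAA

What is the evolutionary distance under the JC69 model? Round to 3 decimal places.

The sequences differ at 17 of 32 sites, so p = 17/32 = 0.53125.
d = −(3/4) ln(1 − 4p/3) = −0.75 ln(1 − 0.708333) = −0.75 ln(0.291667)
  = −0.75 × (-1.232143) = 0.924107 substitutions/site.

0.924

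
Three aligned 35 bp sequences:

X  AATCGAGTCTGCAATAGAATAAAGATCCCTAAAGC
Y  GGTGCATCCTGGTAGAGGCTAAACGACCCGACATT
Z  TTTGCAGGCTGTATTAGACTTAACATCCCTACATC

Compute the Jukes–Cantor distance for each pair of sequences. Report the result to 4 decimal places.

X–Y: 18/35 sites differ → p ≈ 0.514286, d = −0.75 ln(1 − 0.685715) = 0.868091 ≈ 0.8681.
X–Z: 12/35 sites differ → p ≈ 0.342857, d = −0.75 ln(1 − 0.457143) = 0.458182 ≈ 0.4582.
Y–Z: 14/35 sites differ → p = 0.4, d = −0.75 ln(1 − 0.533333) = 0.571605 ≈ 0.5716.

d(X,Y) = 0.8681, d(X,Z) = 0.4582, d(Y,Z) = 0.5716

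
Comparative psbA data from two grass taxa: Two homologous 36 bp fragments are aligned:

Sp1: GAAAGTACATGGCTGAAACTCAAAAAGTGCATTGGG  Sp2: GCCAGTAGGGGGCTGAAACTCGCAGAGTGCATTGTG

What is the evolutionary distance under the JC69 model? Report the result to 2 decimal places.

The sequences differ at 9 of 36 sites (2, 3, 8, 9, 10, 22, 23, 25, 35), so p = 9/36 = 0.25.
d = −(3/4) ln(1 − 4p/3) = −0.75 ln(1 − 0.333333) = −0.75 ln(0.666667)
  = −0.75 × (-0.405465) = 0.304099 substitutions/site.

0.30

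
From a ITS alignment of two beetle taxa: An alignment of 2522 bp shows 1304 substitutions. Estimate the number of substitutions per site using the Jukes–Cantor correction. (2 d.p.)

p = 1304/2522 ≈ 0.51705.
d = −(3/4) ln(1 − 4p/3) = −0.75 ln(1 − 0.6894) = −0.75 ln(0.3106)
  = −0.75 × (-1.169249) = 0.876937 substitutions/site.

0.88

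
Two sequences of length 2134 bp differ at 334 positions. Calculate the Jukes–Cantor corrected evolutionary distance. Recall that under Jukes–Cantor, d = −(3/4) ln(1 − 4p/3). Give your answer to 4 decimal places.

p = 334/2134 ≈ 0.156514.
d = −(3/4) ln(1 − 4p/3) = −0.75 ln(1 − 0.208685) = −0.75 ln(0.791315)
  = −0.75 × (-0.234059) = 0.175544 substitutions/site.

0.1755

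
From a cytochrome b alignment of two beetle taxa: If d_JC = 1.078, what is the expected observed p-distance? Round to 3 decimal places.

p = (3/4)(1 − e^(−4d/3)) = 0.75 × (1 − e^(-1.437333)) = 0.75 × (1 − 0.237560) = 0.571830.

0.572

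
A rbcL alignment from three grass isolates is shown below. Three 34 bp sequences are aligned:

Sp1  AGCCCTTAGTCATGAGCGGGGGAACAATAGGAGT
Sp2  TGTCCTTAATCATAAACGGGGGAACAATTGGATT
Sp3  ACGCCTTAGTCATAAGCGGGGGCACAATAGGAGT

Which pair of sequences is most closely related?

Sp1–Sp2: 7/34 differ, p = 0.206, d = 0.241.
Sp1–Sp3: 4/34 differ, p = 0.118, d = 0.128.
Sp2–Sp3: 8/34 differ, p = 0.235, d = 0.282.
The smallest distance is between Sp1 and Sp3.

Sp1 and Sp3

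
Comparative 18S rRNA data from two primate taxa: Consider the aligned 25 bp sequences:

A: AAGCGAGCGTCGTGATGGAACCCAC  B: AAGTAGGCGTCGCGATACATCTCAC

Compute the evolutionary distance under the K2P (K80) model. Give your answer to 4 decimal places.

Of 25 sites, 6 differences are transitions and 2 are transversions, so P = 6/25 = 0.24 and Q = 2/25 = 0.08.
Under the Kimura two-parameter model, d = −½ ln(1 − 2P − Q) − ¼ ln(1 − 2Q).
1 − 2P − Q = 0.44, giving −½ ln(0.44) = 0.410490.
1 − 2Q = 0.84, giving −¼ ln(0.84) = 0.043588.
d = 0.410490 + 0.043588 = 0.454078.

0.4541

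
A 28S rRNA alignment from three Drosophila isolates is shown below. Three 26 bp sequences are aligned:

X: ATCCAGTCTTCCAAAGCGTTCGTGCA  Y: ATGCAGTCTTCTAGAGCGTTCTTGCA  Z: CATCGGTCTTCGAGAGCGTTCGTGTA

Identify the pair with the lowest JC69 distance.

X and Y

X–Y: 4/26 differ, p = 0.154, d = 0.172.
X–Z: 7/26 differ, p = 0.269, d = 0.334.
Y–Z: 7/26 differ, p = 0.269, d = 0.334.
The smallest distance is between X and Y.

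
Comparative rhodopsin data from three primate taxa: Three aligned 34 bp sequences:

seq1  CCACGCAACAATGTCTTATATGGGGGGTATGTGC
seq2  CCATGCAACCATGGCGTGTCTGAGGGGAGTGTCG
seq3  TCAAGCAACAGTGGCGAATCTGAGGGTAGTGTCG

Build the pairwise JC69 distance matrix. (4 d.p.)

d(seq1,seq2) = 0.4234, d(seq1,seq3) = 0.5347, d(seq2,seq3) = 0.2407

seq1–seq2: 11/34 sites differ → p ≈ 0.323529, d = −0.75 ln(1 − 0.431372) = 0.423397 ≈ 0.4234.
seq1–seq3: 13/34 sites differ → p ≈ 0.382353, d = −0.75 ln(1 − 0.509804) = 0.534712 ≈ 0.5347.
seq2–seq3: 7/34 sites differ → p ≈ 0.205882, d = −0.75 ln(1 − 0.274509) = 0.240680 ≈ 0.2407.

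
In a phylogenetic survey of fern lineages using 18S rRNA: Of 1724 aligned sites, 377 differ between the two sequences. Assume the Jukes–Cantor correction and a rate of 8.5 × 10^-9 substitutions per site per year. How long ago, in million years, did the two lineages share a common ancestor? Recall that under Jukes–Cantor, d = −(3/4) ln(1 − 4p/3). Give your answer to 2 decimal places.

15.21

p = 377/1724 ≈ 0.218677.
d = −(3/4) ln(1 − 4p/3) = −0.75 ln(1 − 0.291569) = −0.75 ln(0.708431)
  = −0.75 × (-0.344703) = 0.258527 substitutions/site.
Under a molecular clock d = 2μt, so t = d/(2μ) = 0.258527 / (2 × 8.5 × 10^-9) = 15.21 million years.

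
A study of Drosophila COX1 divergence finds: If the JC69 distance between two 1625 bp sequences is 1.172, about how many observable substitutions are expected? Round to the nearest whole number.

Invert JC69: p = (3/4)(1 − e^(−4d/3)) = 0.75 × (1 − e^(-1.562667)) = 0.75 × (1 − 0.209576) = 0.592818.
Expected differing sites = pL ≈ 0.592818 × 1625 = 963.32925 ≈ 963.

963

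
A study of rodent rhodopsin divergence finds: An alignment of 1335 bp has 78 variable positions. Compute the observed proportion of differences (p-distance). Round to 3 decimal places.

0.058

p = 78/1335 = 0.058426… ≈ 0.058 (to 3 d.p.).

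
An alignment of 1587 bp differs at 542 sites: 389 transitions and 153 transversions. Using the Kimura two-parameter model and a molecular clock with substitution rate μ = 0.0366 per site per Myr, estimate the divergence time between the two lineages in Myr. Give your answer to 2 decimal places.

6.77

P = 389/1587 ≈ 0.245117 and Q = 153/1587 ≈ 0.096408.
Under the Kimura two-parameter model, d = −½ ln(1 − 2P − Q) − ¼ ln(1 − 2Q).
1 − 2P − Q = 0.413358, giving −½ ln(0.413358) = 0.441721.
1 − 2Q = 0.807184, giving −¼ ln(0.807184) = 0.053551.
d = 0.441721 + 0.053551 = 0.495272.
Under a molecular clock d = 2μt, so t = d/(2μ) = 0.495272 / (2 × 0.0366) = 6.77 Myr.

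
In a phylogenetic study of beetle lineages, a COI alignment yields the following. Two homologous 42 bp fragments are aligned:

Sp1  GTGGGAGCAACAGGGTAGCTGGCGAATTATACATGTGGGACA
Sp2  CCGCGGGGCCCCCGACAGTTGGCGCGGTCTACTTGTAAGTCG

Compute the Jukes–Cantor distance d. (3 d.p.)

0.824

The sequences differ at 21 of 42 sites, so p = 21/42 = 0.5.
d = −(3/4) ln(1 − 4p/3) = −0.75 ln(1 − 0.666667) = −0.75 ln(0.333333)
  = −0.75 × (-1.098613) = 0.823960 substitutions/site.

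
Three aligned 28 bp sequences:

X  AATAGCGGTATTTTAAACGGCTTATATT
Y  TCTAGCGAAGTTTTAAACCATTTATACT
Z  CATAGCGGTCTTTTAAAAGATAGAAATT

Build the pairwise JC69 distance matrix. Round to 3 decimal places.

X–Y: 9/28 sites differ → p ≈ 0.321429, d = −0.75 ln(1 − 0.428572) = 0.419713 ≈ 0.420.
X–Z: 8/28 sites differ → p ≈ 0.285714, d = −0.75 ln(1 − 0.380952) = 0.359679 ≈ 0.360.
Y–Z: 11/28 sites differ → p ≈ 0.392857, d = −0.75 ln(1 − 0.523809) = 0.556452 ≈ 0.556.

d(X,Y) = 0.420, d(X,Z) = 0.360, d(Y,Z) = 0.556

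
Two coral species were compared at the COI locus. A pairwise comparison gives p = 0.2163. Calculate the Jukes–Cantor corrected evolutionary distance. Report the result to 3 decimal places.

d = −(3/4) ln(1 − 4p/3) = −0.75 ln(1 − 0.2884) = −0.75 ln(0.7116)
  = −0.75 × (-0.340239) = 0.255179 substitutions/site.

0.255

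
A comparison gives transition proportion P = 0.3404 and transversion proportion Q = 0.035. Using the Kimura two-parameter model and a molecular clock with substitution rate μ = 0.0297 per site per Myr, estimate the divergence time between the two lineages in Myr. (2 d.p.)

Under the Kimura two-parameter model, d = −½ ln(1 − 2P − Q) − ¼ ln(1 − 2Q).
1 − 2P − Q = 0.2842, giving −½ ln(0.2842) = 0.629039.
1 − 2Q = 0.93, giving −¼ ln(0.93) = 0.018143.
d = 0.629039 + 0.018143 = 0.647182.
Under a molecular clock d = 2μt, so t = d/(2μ) = 0.647182 / (2 × 0.0297) = 10.90 Myr.

10.90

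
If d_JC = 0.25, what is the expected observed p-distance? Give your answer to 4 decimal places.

0.2126

p = (3/4)(1 − e^(−4d/3)) = 0.75 × (1 − e^(-0.333333)) = 0.75 × (1 − 0.716532) = 0.212601.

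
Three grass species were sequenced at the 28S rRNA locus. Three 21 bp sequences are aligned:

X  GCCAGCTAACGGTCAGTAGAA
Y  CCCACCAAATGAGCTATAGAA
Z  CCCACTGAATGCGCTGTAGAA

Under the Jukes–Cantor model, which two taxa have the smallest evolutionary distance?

X–Y: 8/21 differ, p = 0.381, d = 0.532.
X–Z: 8/21 differ, p = 0.381, d = 0.532.
Y–Z: 4/21 differ, p = 0.190, d = 0.220.
The smallest distance is between Y and Z.

Y and Z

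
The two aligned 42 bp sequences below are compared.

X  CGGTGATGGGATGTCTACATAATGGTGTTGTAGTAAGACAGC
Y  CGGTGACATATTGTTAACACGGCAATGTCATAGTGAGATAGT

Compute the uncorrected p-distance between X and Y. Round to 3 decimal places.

0.429

The sequences differ at 18 of 42 positions.
p = 18/42 = 0.428571… ≈ 0.429 (to 3 d.p.).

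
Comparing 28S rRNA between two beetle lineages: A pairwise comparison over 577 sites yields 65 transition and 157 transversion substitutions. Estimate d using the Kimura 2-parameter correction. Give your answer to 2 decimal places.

P = 65/577 ≈ 0.112652 and Q = 157/577 ≈ 0.272097.
Under the Kimura two-parameter model, d = −½ ln(1 − 2P − Q) − ¼ ln(1 − 2Q).
1 − 2P − Q = 0.502599, giving −½ ln(0.502599) = 0.343981.
1 − 2Q = 0.455806, giving −¼ ln(0.455806) = 0.196422.
d = 0.343981 + 0.196422 = 0.540403.

0.54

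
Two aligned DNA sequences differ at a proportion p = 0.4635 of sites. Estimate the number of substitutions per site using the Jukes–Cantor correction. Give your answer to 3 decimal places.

d = −(3/4) ln(1 − 4p/3) = −0.75 ln(1 − 0.618) = −0.75 ln(0.382)
  = −0.75 × (-0.962335) = 0.721751 substitutions/site.

0.722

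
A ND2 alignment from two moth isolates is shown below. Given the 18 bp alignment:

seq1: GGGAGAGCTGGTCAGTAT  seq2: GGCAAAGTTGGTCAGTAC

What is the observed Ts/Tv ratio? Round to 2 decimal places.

Transitions are A↔G and C↔T; transversions are all other mismatches.
Transitions: 3. Transversions: 1.
R = 3/1 = 3.00.

3.00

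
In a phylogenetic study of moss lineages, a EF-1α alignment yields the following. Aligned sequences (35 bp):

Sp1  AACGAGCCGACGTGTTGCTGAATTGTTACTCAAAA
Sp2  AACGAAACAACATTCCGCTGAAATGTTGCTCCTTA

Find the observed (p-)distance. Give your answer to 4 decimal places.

0.3429

The sequences differ at 12 of 35 positions.
p = 12/35 = 0.342857… ≈ 0.3429 (to 4 d.p.).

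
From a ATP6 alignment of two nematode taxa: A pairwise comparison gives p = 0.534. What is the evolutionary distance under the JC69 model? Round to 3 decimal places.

0.934

d = −(3/4) ln(1 − 4p/3) = −0.75 ln(1 − 0.712) = −0.75 ln(0.288)
  = −0.75 × (-1.244795) = 0.933596 substitutions/site.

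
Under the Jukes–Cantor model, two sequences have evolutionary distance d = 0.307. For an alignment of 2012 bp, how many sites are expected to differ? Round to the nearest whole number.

507

Invert JC69: p = (3/4)(1 − e^(−4d/3)) = 0.75 × (1 − e^(-0.409333)) = 0.75 × (1 − 0.664093) = 0.251930.
Expected differing sites = pL ≈ 0.251930 × 2012 = 506.88316 ≈ 507.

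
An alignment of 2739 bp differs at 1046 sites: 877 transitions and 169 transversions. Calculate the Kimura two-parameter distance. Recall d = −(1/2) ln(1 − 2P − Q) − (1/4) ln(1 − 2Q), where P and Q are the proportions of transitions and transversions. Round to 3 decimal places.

P = 877/2739 ≈ 0.32019 and Q = 169/2739 ≈ 0.061701.
Under the Kimura two-parameter model, d = −½ ln(1 − 2P − Q) − ¼ ln(1 − 2Q).
1 − 2P − Q = 0.297919, giving −½ ln(0.297919) = 0.605467.
1 − 2Q = 0.876598, giving −¼ ln(0.876598) = 0.032927.
d = 0.605467 + 0.032927 = 0.638394.

0.638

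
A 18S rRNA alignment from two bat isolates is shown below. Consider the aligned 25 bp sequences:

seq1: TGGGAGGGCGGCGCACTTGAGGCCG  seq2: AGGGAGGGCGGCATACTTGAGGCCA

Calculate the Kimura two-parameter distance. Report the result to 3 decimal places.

Of 25 sites, 3 differences are transitions and 1 are transversions, so P = 3/25 = 0.12 and Q = 1/25 = 0.04.
Under the Kimura two-parameter model, d = −½ ln(1 − 2P − Q) − ¼ ln(1 − 2Q).
1 − 2P − Q = 0.72, giving −½ ln(0.72) = 0.164252.
1 − 2Q = 0.92, giving −¼ ln(0.92) = 0.020845.
d = 0.164252 + 0.020845 = 0.185097.

0.185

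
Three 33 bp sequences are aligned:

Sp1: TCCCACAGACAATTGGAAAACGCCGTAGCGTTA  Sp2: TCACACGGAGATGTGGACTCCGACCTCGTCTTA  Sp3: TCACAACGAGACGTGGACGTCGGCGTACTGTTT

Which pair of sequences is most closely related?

Sp2 and Sp3

Sp1–Sp2: 13/33 differ, p = 0.394, d = 0.559.
Sp1–Sp3: 13/33 differ, p = 0.394, d = 0.559.
Sp2–Sp3: 11/33 differ, p = 0.333, d = 0.441.
The smallest distance is between Sp2 and Sp3.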